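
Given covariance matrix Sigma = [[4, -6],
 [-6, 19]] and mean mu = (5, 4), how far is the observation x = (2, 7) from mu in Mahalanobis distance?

Step 1 — centre the observation: (x - mu) = (-3, 3).

Step 2 — invert Sigma. det(Sigma) = 4·19 - (-6)² = 40.
  Sigma^{-1} = (1/det) · [[d, -b], [-b, a]] = [[0.475, 0.15],
 [0.15, 0.1]].

Step 3 — form the quadratic (x - mu)^T · Sigma^{-1} · (x - mu):
  Sigma^{-1} · (x - mu) = (-0.975, -0.15).
  (x - mu)^T · [Sigma^{-1} · (x - mu)] = (-3)·(-0.975) + (3)·(-0.15) = 2.475.

Step 4 — take square root: d = √(2.475) ≈ 1.5732.

d(x, mu) = √(2.475) ≈ 1.5732


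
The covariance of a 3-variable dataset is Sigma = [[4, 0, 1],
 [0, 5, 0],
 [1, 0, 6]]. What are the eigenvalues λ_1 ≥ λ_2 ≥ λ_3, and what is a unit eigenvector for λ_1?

Step 1 — characteristic polynomial p(λ) = det(λI - Sigma) = λ³ - tr·λ² + c_1·λ - det, where tr = trace, c_1 = sum of the principal 2×2 minors, det = det(Sigma):
  tr = 4 + 5 + 6 = 15,
  c_1 = (4·5 - (0)²) + (4·6 - (1)²) + (5·6 - (0)²) = 20 + 23 + 30 = 73,
  det = 4·(5·6 - (0)²) - (0)·((0)·6 - (0)·(1)) + (1)·((0)·(0) - 5·(1)) = 4·(30) - (0)·(0) + (1)·(-5) = 115.
  So p(λ) = λ³ - 15λ² + 73λ - 115.
Step 2 — look for an integer root (rational root theorem: any rational root is an integer divisor of 115). Testing λ = 5:
  p(5) = 125 - 375 + 365 - 115 = 0  ✓
  Dividing out (λ - 5): p(λ) = (λ - 5)(λ² - 10λ + 23).
Step 3 — remaining eigenvalues from the quadratic λ² - 10λ + 23 = 0:
  Δ = 10² - 4·23 = 100 - 92 = 8,  λ = (10 ± √8)/2 = (10 ± 2.8284)/2 ≈ 6.4142 or 3.5858.
  Sorted: λ_1 = 6.4142,  λ_2 = 5,  λ_3 = 3.5858  (check: sum = 15 = tr ✓).

Step 4 — unit eigenvector for λ_1 ≈ 6.4142: v spans the null space of (Sigma - λ_1 I), whose rows are
  r_1 = (-2.4142, 0, 1),  r_2 = (0, -1.4142, 0),  r_3 = (1, 0, -0.4142).
  v is orthogonal to every row, so take v ∝ r_1 × r_2 = ((0)·(0) - (1)·(-1.4142), (1)·(0) - (-2.4142)·(0), (-2.4142)·(-1.4142) - (0)·(0)) ≈ (1.4142, 0, 3.4142).
  Let u = (1.4142, 0, 3.4142).
  ||u|| = √((1.4142)² + (0)² + (3.4142)²) = √(13.6569) ≈ 3.6955,  v_1 = u/||u|| ≈ (0.3827, 0, 0.9239) (||v_1|| = 1).

λ_1 = 6.4142,  λ_2 = 5,  λ_3 = 3.5858;  v_1 ≈ (0.3827, 0, 0.9239)


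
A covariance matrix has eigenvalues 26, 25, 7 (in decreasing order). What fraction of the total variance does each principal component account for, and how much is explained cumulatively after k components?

Step 1 — total variance = trace(Sigma) = Σ λ_i = 26 + 25 + 7 = 58.

Step 2 — fraction explained by component i = λ_i / Σ λ:
  PC1: 26/58 = 0.4483
  PC2: 25/58 = 0.431
  PC3: 7/58 = 0.1207

Step 3 — cumulative fraction after k components = (λ_1 + ... + λ_k) / Σ λ:
  k = 1: 26/58 = 0.4483
  k = 2: (26 + 25)/58 = 51/58 = 0.8793
  k = 3: (26 + 25 + 7)/58 = 58/58 = 1

Summary (fraction, with percent):

explained: PC1 0.4483 (44.83%), PC2 0.431 (43.1%), PC3 0.1207 (12.07%);  cumulative: 0.4483, 0.8793, 1


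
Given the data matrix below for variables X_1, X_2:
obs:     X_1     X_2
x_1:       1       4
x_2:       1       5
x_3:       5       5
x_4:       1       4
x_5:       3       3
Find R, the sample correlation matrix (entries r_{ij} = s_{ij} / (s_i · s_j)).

Step 1 — column means:
  mean(X_1) = (1 + 1 + 5 + 1 + 3) / 5 = 11/5 = 2.2
  mean(X_2) = (4 + 5 + 5 + 4 + 3) / 5 = 21/5 = 4.2

Step 2 — sample variances and covariances s[i,j] = (1/(n-1)) · Σ_k (x_{k,i} - mean_i) · (x_{k,j} - mean_j), with n-1 = 4:
  s[X_1,X_1] = ((-1.2)·(-1.2) + (-1.2)·(-1.2) + (2.8)·(2.8) + (-1.2)·(-1.2) + (0.8)·(0.8)) / 4 = 12.8/4 = 3.2
  s[X_1,X_2] = ((-1.2)·(-0.2) + (-1.2)·(0.8) + (2.8)·(0.8) + (-1.2)·(-0.2) + (0.8)·(-1.2)) / 4 = 0.8/4 = 0.2
  s[X_2,X_2] = ((-0.2)·(-0.2) + (0.8)·(0.8) + (0.8)·(0.8) + (-0.2)·(-0.2) + (-1.2)·(-1.2)) / 4 = 2.8/4 = 0.7
  Sample standard deviations s_i = √(s[i,i]):
  s(X_1) = √(3.2) = 1.7889
  s(X_2) = √(0.7) = 0.8367

Step 3 — r_{ij} = s_{ij} / (s_i · s_j):
  r[X_1,X_1] = 1 (diagonal).
  r[X_1,X_2] = 0.2 / (1.7889 · 0.8367) = 0.2 / 1.4967 = 0.1336
  r[X_2,X_2] = 1 (diagonal).

R is symmetric with unit diagonal. Assembling:

R = [[1, 0.1336],
 [0.1336, 1]]


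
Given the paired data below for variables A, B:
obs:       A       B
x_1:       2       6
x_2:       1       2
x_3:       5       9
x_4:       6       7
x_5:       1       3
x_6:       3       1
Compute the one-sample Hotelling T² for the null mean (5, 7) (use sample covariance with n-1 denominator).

Step 1 — sample mean vector:
  mean(A) = (2 + 1 + 5 + 6 + 1 + 3) / 6 = 18/6 = 3
  mean(B) = (6 + 2 + 9 + 7 + 3 + 1) / 6 = 28/6 = 4.6667
  x̄ = (3, 4.6667),  deviation x̄ - mu_0 = (3, 4.6667) - (5, 7) = (-2, -2.3333).

Step 2 — sample covariance matrix, S[i,j] = (1/(n-1)) · Σ_k (x_{k,i} - mean_i) · (x_{k,j} - mean_j), divisor n-1 = 5:
  S[A,A] = ((-1)·(-1) + (-2)·(-2) + (2)·(2) + (3)·(3) + (-2)·(-2) + (0)·(0)) / 5 = 22/5 = 4.4
  S[A,B] = ((-1)·(1.3333) + (-2)·(-2.6667) + (2)·(4.3333) + (3)·(2.3333) + (-2)·(-1.6667) + (0)·(-3.6667)) / 5 = 23/5 = 4.6
  S[B,B] = ((1.3333)·(1.3333) + (-2.6667)·(-2.6667) + (4.3333)·(4.3333) + (2.3333)·(2.3333) + (-1.6667)·(-1.6667) + (-3.6667)·(-3.6667)) / 5 = 49.3333/5 = 9.8667
  S = [[4.4, 4.6],
 [4.6, 9.8667]].

Step 3 — invert S. det(S) = 4.4·9.8667 - (4.6)² = 22.2533.
  S^{-1} = (1/det) · [[d, -b], [-b, a]] = [[0.4434, -0.2067],
 [-0.2067, 0.1977]].

Step 4 — quadratic form (x̄ - mu_0)^T · S^{-1} · (x̄ - mu_0):
  S^{-1} · (x̄ - mu_0) = (-0.4044, -0.0479),
  (x̄ - mu_0)^T · [...] = (-2)·(-0.4044) + (-2.3333)·(-0.0479) = 0.9207.

Step 5 — scale by n: T² = 6 · 0.9207 = 5.5243.

T² ≈ 5.5243


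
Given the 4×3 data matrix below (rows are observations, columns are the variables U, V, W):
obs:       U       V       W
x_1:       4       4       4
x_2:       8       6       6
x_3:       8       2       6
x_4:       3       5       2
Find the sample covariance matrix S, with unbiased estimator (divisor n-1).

Step 1 — column means:
  mean(U) = (4 + 8 + 8 + 3) / 4 = 23/4 = 5.75
  mean(V) = (4 + 6 + 2 + 5) / 4 = 17/4 = 4.25
  mean(W) = (4 + 6 + 6 + 2) / 4 = 18/4 = 4.5

Step 2 — sample covariance S[i,j] = (1/(n-1)) · Σ_k (x_{k,i} - mean_i) · (x_{k,j} - mean_j), with n-1 = 3.
  S[U,U] = ((-1.75)·(-1.75) + (2.25)·(2.25) + (2.25)·(2.25) + (-2.75)·(-2.75)) / 3 = 20.75/3 = 6.9167
  S[U,V] = ((-1.75)·(-0.25) + (2.25)·(1.75) + (2.25)·(-2.25) + (-2.75)·(0.75)) / 3 = -2.75/3 = -0.9167
  S[U,W] = ((-1.75)·(-0.5) + (2.25)·(1.5) + (2.25)·(1.5) + (-2.75)·(-2.5)) / 3 = 14.5/3 = 4.8333
  S[V,V] = ((-0.25)·(-0.25) + (1.75)·(1.75) + (-2.25)·(-2.25) + (0.75)·(0.75)) / 3 = 8.75/3 = 2.9167
  S[V,W] = ((-0.25)·(-0.5) + (1.75)·(1.5) + (-2.25)·(1.5) + (0.75)·(-2.5)) / 3 = -2.5/3 = -0.8333
  S[W,W] = ((-0.5)·(-0.5) + (1.5)·(1.5) + (1.5)·(1.5) + (-2.5)·(-2.5)) / 3 = 11/3 = 3.6667

S is symmetric (S[j,i] = S[i,j]). Assembling:

S = [[6.9167, -0.9167, 4.8333],
 [-0.9167, 2.9167, -0.8333],
 [4.8333, -0.8333, 3.6667]]


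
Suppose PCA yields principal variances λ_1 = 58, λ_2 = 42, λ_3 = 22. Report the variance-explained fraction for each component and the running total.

Step 1 — total variance = trace(Sigma) = Σ λ_i = 58 + 42 + 22 = 122.

Step 2 — fraction explained by component i = λ_i / Σ λ:
  PC1: 58/122 = 0.4754
  PC2: 42/122 = 0.3443
  PC3: 22/122 = 0.1803

Step 3 — cumulative fraction after k components = (λ_1 + ... + λ_k) / Σ λ:
  k = 1: 58/122 = 0.4754
  k = 2: (58 + 42)/122 = 100/122 = 0.8197
  k = 3: (58 + 42 + 22)/122 = 122/122 = 1

Summary (fraction, with percent):

explained: PC1 0.4754 (47.54%), PC2 0.3443 (34.43%), PC3 0.1803 (18.03%);  cumulative: 0.4754, 0.8197, 1


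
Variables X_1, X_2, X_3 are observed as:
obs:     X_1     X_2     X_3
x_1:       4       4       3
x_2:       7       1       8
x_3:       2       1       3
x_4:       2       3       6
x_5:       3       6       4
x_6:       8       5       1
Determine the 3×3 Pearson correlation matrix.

Step 1 — column means:
  mean(X_1) = (4 + 7 + 2 + 2 + 3 + 8) / 6 = 26/6 = 4.3333
  mean(X_2) = (4 + 1 + 1 + 3 + 6 + 5) / 6 = 20/6 = 3.3333
  mean(X_3) = (3 + 8 + 3 + 6 + 4 + 1) / 6 = 25/6 = 4.1667

Step 2 — sample variances and covariances s[i,j] = (1/(n-1)) · Σ_k (x_{k,i} - mean_i) · (x_{k,j} - mean_j), with n-1 = 5:
  s[X_1,X_1] = ((-0.3333)·(-0.3333) + (2.6667)·(2.6667) + (-2.3333)·(-2.3333) + (-2.3333)·(-2.3333) + (-1.3333)·(-1.3333) + (3.6667)·(3.6667)) / 5 = 33.3333/5 = 6.6667
  s[X_1,X_2] = ((-0.3333)·(0.6667) + (2.6667)·(-2.3333) + (-2.3333)·(-2.3333) + (-2.3333)·(-0.3333) + (-1.3333)·(2.6667) + (3.6667)·(1.6667)) / 5 = 2.3333/5 = 0.4667
  s[X_1,X_3] = ((-0.3333)·(-1.1667) + (2.6667)·(3.8333) + (-2.3333)·(-1.1667) + (-2.3333)·(1.8333) + (-1.3333)·(-0.1667) + (3.6667)·(-3.1667)) / 5 = -2.3333/5 = -0.4667
  s[X_2,X_2] = ((0.6667)·(0.6667) + (-2.3333)·(-2.3333) + (-2.3333)·(-2.3333) + (-0.3333)·(-0.3333) + (2.6667)·(2.6667) + (1.6667)·(1.6667)) / 5 = 21.3333/5 = 4.2667
  s[X_2,X_3] = ((0.6667)·(-1.1667) + (-2.3333)·(3.8333) + (-2.3333)·(-1.1667) + (-0.3333)·(1.8333) + (2.6667)·(-0.1667) + (1.6667)·(-3.1667)) / 5 = -13.3333/5 = -2.6667
  s[X_3,X_3] = ((-1.1667)·(-1.1667) + (3.8333)·(3.8333) + (-1.1667)·(-1.1667) + (1.8333)·(1.8333) + (-0.1667)·(-0.1667) + (-3.1667)·(-3.1667)) / 5 = 30.8333/5 = 6.1667
  Sample standard deviations s_i = √(s[i,i]):
  s(X_1) = √(6.6667) = 2.582
  s(X_2) = √(4.2667) = 2.0656
  s(X_3) = √(6.1667) = 2.4833

Step 3 — r_{ij} = s_{ij} / (s_i · s_j):
  r[X_1,X_1] = 1 (diagonal).
  r[X_1,X_2] = 0.4667 / (2.582 · 2.0656) = 0.4667 / 5.3333 = 0.0875
  r[X_1,X_3] = -0.4667 / (2.582 · 2.4833) = -0.4667 / 6.4118 = -0.0728
  r[X_2,X_2] = 1 (diagonal).
  r[X_2,X_3] = -2.6667 / (2.0656 · 2.4833) = -2.6667 / 5.1294 = -0.5199
  r[X_3,X_3] = 1 (diagonal).

R is symmetric with unit diagonal. Assembling:

R = [[1, 0.0875, -0.0728],
 [0.0875, 1, -0.5199],
 [-0.0728, -0.5199, 1]]


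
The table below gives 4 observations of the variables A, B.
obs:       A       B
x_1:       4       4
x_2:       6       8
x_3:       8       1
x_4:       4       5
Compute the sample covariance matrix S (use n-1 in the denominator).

Step 1 — column means:
  mean(A) = (4 + 6 + 8 + 4) / 4 = 22/4 = 5.5
  mean(B) = (4 + 8 + 1 + 5) / 4 = 18/4 = 4.5

Step 2 — sample covariance S[i,j] = (1/(n-1)) · Σ_k (x_{k,i} - mean_i) · (x_{k,j} - mean_j), with n-1 = 3.
  S[A,A] = ((-1.5)·(-1.5) + (0.5)·(0.5) + (2.5)·(2.5) + (-1.5)·(-1.5)) / 3 = 11/3 = 3.6667
  S[A,B] = ((-1.5)·(-0.5) + (0.5)·(3.5) + (2.5)·(-3.5) + (-1.5)·(0.5)) / 3 = -7/3 = -2.3333
  S[B,B] = ((-0.5)·(-0.5) + (3.5)·(3.5) + (-3.5)·(-3.5) + (0.5)·(0.5)) / 3 = 25/3 = 8.3333

S is symmetric (S[j,i] = S[i,j]). Assembling:

S = [[3.6667, -2.3333],
 [-2.3333, 8.3333]]


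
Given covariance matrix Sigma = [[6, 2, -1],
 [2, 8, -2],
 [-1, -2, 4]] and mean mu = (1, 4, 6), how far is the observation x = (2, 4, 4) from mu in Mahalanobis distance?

Step 1 — centre the observation: (x - mu) = (1, 0, -2).

Step 2 — invert Sigma (cofactor / det for 3×3, or solve directly):
  Sigma^{-1} = [[0.1842, -0.0395, 0.0263],
 [-0.0395, 0.1513, 0.0658],
 [0.0263, 0.0658, 0.2895]].

Step 3 — form the quadratic (x - mu)^T · Sigma^{-1} · (x - mu):
  Sigma^{-1} · (x - mu) = (0.1316, -0.1711, -0.5526).
  (x - mu)^T · [Sigma^{-1} · (x - mu)] = (1)·(0.1316) + (0)·(-0.1711) + (-2)·(-0.5526) = 1.2368.

Step 4 — take square root: d = √(1.2368) ≈ 1.1121.

d(x, mu) = √(1.2368) ≈ 1.1121


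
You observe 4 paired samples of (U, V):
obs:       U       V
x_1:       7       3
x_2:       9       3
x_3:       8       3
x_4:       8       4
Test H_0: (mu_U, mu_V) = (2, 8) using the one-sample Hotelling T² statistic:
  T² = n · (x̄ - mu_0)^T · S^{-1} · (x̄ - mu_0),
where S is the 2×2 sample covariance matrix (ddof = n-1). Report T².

Step 1 — sample mean vector:
  mean(U) = (7 + 9 + 8 + 8) / 4 = 32/4 = 8
  mean(V) = (3 + 3 + 3 + 4) / 4 = 13/4 = 3.25
  x̄ = (8, 3.25),  deviation x̄ - mu_0 = (8, 3.25) - (2, 8) = (6, -4.75).

Step 2 — sample covariance matrix, S[i,j] = (1/(n-1)) · Σ_k (x_{k,i} - mean_i) · (x_{k,j} - mean_j), divisor n-1 = 3:
  S[U,U] = ((-1)·(-1) + (1)·(1) + (0)·(0) + (0)·(0)) / 3 = 2/3 = 0.6667
  S[U,V] = ((-1)·(-0.25) + (1)·(-0.25) + (0)·(-0.25) + (0)·(0.75)) / 3 = 0/3 = 0
  S[V,V] = ((-0.25)·(-0.25) + (-0.25)·(-0.25) + (-0.25)·(-0.25) + (0.75)·(0.75)) / 3 = 0.75/3 = 0.25
  S = [[0.6667, 0],
 [0, 0.25]].

Step 3 — invert S. det(S) = 0.6667·0.25 - (0)² = 0.1667.
  S^{-1} = (1/det) · [[d, -b], [-b, a]] = [[1.5, 0],
 [0, 4]].

Step 4 — quadratic form (x̄ - mu_0)^T · S^{-1} · (x̄ - mu_0):
  S^{-1} · (x̄ - mu_0) = (9, -19),
  (x̄ - mu_0)^T · [...] = (6)·(9) + (-4.75)·(-19) = 144.25.

Step 5 — scale by n: T² = 4 · 144.25 = 577.

T² ≈ 577


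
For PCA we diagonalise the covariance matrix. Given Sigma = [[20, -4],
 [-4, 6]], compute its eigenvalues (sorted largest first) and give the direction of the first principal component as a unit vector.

Step 1 — characteristic polynomial of 2×2 Sigma:
  det(Sigma - λI) = λ² - trace · λ + det = 0.
  trace = 20 + 6 = 26, det = 20·6 - (-4)² = 104.
Step 2 — discriminant:
  Δ = trace² - 4·det = 676 - 416 = 260.
Step 3 — eigenvalues:
  λ = (trace ± √Δ)/2 = (26 ± 16.1245)/2,
  λ_1 = 21.0623,  λ_2 = 4.9377.

Step 4 — unit eigenvector for λ_1: solve (Sigma - λ_1 I)v = 0. First row:
  (20 - 21.0623)·v_x + (-4)·v_y = 0, i.e. (-1.0623)·v_x + (-4)·v_y = 0,
  so v ∝ (b, λ_1 - a) = (-4, 1.0623); multiply by -1 so the first entry is positive: u = (4, -1.0623).
  ||u|| = √((4)² + (-1.0623)²) = √(17.1284) ≈ 4.1386,
  v_1 = u/||u|| ≈ (0.9665, -0.2567) (||v_1|| = 1).

λ_1 = 21.0623,  λ_2 = 4.9377;  v_1 ≈ (0.9665, -0.2567)


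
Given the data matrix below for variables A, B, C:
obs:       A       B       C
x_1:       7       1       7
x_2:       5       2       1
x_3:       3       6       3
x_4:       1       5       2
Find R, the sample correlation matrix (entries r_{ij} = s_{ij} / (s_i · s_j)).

Step 1 — column means:
  mean(A) = (7 + 5 + 3 + 1) / 4 = 16/4 = 4
  mean(B) = (1 + 2 + 6 + 5) / 4 = 14/4 = 3.5
  mean(C) = (7 + 1 + 3 + 2) / 4 = 13/4 = 3.25

Step 2 — sample variances and covariances s[i,j] = (1/(n-1)) · Σ_k (x_{k,i} - mean_i) · (x_{k,j} - mean_j), with n-1 = 3:
  s[A,A] = ((3)·(3) + (1)·(1) + (-1)·(-1) + (-3)·(-3)) / 3 = 20/3 = 6.6667
  s[A,B] = ((3)·(-2.5) + (1)·(-1.5) + (-1)·(2.5) + (-3)·(1.5)) / 3 = -16/3 = -5.3333
  s[A,C] = ((3)·(3.75) + (1)·(-2.25) + (-1)·(-0.25) + (-3)·(-1.25)) / 3 = 13/3 = 4.3333
  s[B,B] = ((-2.5)·(-2.5) + (-1.5)·(-1.5) + (2.5)·(2.5) + (1.5)·(1.5)) / 3 = 17/3 = 5.6667
  s[B,C] = ((-2.5)·(3.75) + (-1.5)·(-2.25) + (2.5)·(-0.25) + (1.5)·(-1.25)) / 3 = -8.5/3 = -2.8333
  s[C,C] = ((3.75)·(3.75) + (-2.25)·(-2.25) + (-0.25)·(-0.25) + (-1.25)·(-1.25)) / 3 = 20.75/3 = 6.9167
  Sample standard deviations s_i = √(s[i,i]):
  s(A) = √(6.6667) = 2.582
  s(B) = √(5.6667) = 2.3805
  s(C) = √(6.9167) = 2.63

Step 3 — r_{ij} = s_{ij} / (s_i · s_j):
  r[A,A] = 1 (diagonal).
  r[A,B] = -5.3333 / (2.582 · 2.3805) = -5.3333 / 6.1464 = -0.8677
  r[A,C] = 4.3333 / (2.582 · 2.63) = 4.3333 / 6.7905 = 0.6381
  r[B,B] = 1 (diagonal).
  r[B,C] = -2.8333 / (2.3805 · 2.63) = -2.8333 / 6.2605 = -0.4526
  r[C,C] = 1 (diagonal).

R is symmetric with unit diagonal. Assembling:

R = [[1, -0.8677, 0.6381],
 [-0.8677, 1, -0.4526],
 [0.6381, -0.4526, 1]]


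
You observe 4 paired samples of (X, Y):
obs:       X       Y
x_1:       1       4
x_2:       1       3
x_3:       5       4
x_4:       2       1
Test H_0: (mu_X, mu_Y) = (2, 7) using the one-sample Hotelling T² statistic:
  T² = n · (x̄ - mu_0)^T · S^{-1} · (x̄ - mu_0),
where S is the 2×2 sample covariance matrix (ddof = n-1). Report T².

Step 1 — sample mean vector:
  mean(X) = (1 + 1 + 5 + 2) / 4 = 9/4 = 2.25
  mean(Y) = (4 + 3 + 4 + 1) / 4 = 12/4 = 3
  x̄ = (2.25, 3),  deviation x̄ - mu_0 = (2.25, 3) - (2, 7) = (0.25, -4).

Step 2 — sample covariance matrix, S[i,j] = (1/(n-1)) · Σ_k (x_{k,i} - mean_i) · (x_{k,j} - mean_j), divisor n-1 = 3:
  S[X,X] = ((-1.25)·(-1.25) + (-1.25)·(-1.25) + (2.75)·(2.75) + (-0.25)·(-0.25)) / 3 = 10.75/3 = 3.5833
  S[X,Y] = ((-1.25)·(1) + (-1.25)·(0) + (2.75)·(1) + (-0.25)·(-2)) / 3 = 2/3 = 0.6667
  S[Y,Y] = ((1)·(1) + (0)·(0) + (1)·(1) + (-2)·(-2)) / 3 = 6/3 = 2
  S = [[3.5833, 0.6667],
 [0.6667, 2]].

Step 3 — invert S. det(S) = 3.5833·2 - (0.6667)² = 6.7222.
  S^{-1} = (1/det) · [[d, -b], [-b, a]] = [[0.2975, -0.0992],
 [-0.0992, 0.5331]].

Step 4 — quadratic form (x̄ - mu_0)^T · S^{-1} · (x̄ - mu_0):
  S^{-1} · (x̄ - mu_0) = (0.4711, -2.157),
  (x̄ - mu_0)^T · [...] = (0.25)·(0.4711) + (-4)·(-2.157) = 8.7459.

Step 5 — scale by n: T² = 4 · 8.7459 = 34.9835.

T² ≈ 34.9835


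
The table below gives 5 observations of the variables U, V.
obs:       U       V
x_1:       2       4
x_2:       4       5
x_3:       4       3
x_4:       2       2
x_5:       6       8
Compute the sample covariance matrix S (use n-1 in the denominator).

Step 1 — column means:
  mean(U) = (2 + 4 + 4 + 2 + 6) / 5 = 18/5 = 3.6
  mean(V) = (4 + 5 + 3 + 2 + 8) / 5 = 22/5 = 4.4

Step 2 — sample covariance S[i,j] = (1/(n-1)) · Σ_k (x_{k,i} - mean_i) · (x_{k,j} - mean_j), with n-1 = 4.
  S[U,U] = ((-1.6)·(-1.6) + (0.4)·(0.4) + (0.4)·(0.4) + (-1.6)·(-1.6) + (2.4)·(2.4)) / 4 = 11.2/4 = 2.8
  S[U,V] = ((-1.6)·(-0.4) + (0.4)·(0.6) + (0.4)·(-1.4) + (-1.6)·(-2.4) + (2.4)·(3.6)) / 4 = 12.8/4 = 3.2
  S[V,V] = ((-0.4)·(-0.4) + (0.6)·(0.6) + (-1.4)·(-1.4) + (-2.4)·(-2.4) + (3.6)·(3.6)) / 4 = 21.2/4 = 5.3

S is symmetric (S[j,i] = S[i,j]). Assembling:

S = [[2.8, 3.2],
 [3.2, 5.3]]


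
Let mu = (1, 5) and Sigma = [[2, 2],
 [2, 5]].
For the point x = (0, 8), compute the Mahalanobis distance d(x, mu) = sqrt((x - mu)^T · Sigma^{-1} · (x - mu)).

Step 1 — centre the observation: (x - mu) = (-1, 3).

Step 2 — invert Sigma. det(Sigma) = 2·5 - (2)² = 6.
  Sigma^{-1} = (1/det) · [[d, -b], [-b, a]] = [[0.8333, -0.3333],
 [-0.3333, 0.3333]].

Step 3 — form the quadratic (x - mu)^T · Sigma^{-1} · (x - mu):
  Sigma^{-1} · (x - mu) = (-1.8333, 1.3333).
  (x - mu)^T · [Sigma^{-1} · (x - mu)] = (-1)·(-1.8333) + (3)·(1.3333) = 5.8333.

Step 4 — take square root: d = √(5.8333) ≈ 2.4152.

d(x, mu) = √(5.8333) ≈ 2.4152


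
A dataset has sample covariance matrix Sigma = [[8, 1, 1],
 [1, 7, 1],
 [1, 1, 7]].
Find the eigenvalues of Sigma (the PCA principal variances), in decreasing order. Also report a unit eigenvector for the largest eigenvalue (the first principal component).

Step 1 — characteristic polynomial p(λ) = det(λI - Sigma) = λ³ - tr·λ² + c_1·λ - det, where tr = trace, c_1 = sum of the principal 2×2 minors, det = det(Sigma):
  tr = 8 + 7 + 7 = 22,
  c_1 = (8·7 - (1)²) + (8·7 - (1)²) + (7·7 - (1)²) = 55 + 55 + 48 = 158,
  det = 8·(7·7 - (1)²) - (1)·((1)·7 - (1)·(1)) + (1)·((1)·(1) - 7·(1)) = 8·(48) - (1)·(6) + (1)·(-6) = 372.
  So p(λ) = λ³ - 22λ² + 158λ - 372.
Step 2 — look for an integer root (rational root theorem: any rational root is an integer divisor of 372). Testing λ = 6:
  p(6) = 216 - 792 + 948 - 372 = 0  ✓
  Dividing out (λ - 6): p(λ) = (λ - 6)(λ² - 16λ + 62).
Step 3 — remaining eigenvalues from the quadratic λ² - 16λ + 62 = 0:
  Δ = 16² - 4·62 = 256 - 248 = 8,  λ = (16 ± √8)/2 = (16 ± 2.8284)/2 ≈ 9.4142 or 6.5858.
  Sorted: λ_1 = 9.4142,  λ_2 = 6.5858,  λ_3 = 6  (check: sum = 22 = tr ✓).

Step 4 — unit eigenvector for λ_1 ≈ 9.4142: v spans the null space of (Sigma - λ_1 I), whose rows are
  r_1 = (-1.4142, 1, 1),  r_2 = (1, -2.4142, 1),  r_3 = (1, 1, -2.4142).
  v is orthogonal to every row, so take v ∝ r_1 × r_2 = ((1)·(1) - (1)·(-2.4142), (1)·(1) - (-1.4142)·(1), (-1.4142)·(-2.4142) - (1)·(1)) ≈ (3.4142, 2.4142, 2.4142).
  Let u = (3.4142, 2.4142, 2.4142).
  ||u|| = √((3.4142)² + (2.4142)² + (2.4142)²) = √(23.3137) ≈ 4.8284,  v_1 = u/||u|| ≈ (0.7071, 0.5, 0.5) (||v_1|| = 1).

λ_1 = 9.4142,  λ_2 = 6.5858,  λ_3 = 6;  v_1 ≈ (0.7071, 0.5, 0.5)


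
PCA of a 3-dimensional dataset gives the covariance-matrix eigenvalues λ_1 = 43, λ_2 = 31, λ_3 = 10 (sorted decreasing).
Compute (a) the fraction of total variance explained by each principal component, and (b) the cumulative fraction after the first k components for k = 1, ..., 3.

Step 1 — total variance = trace(Sigma) = Σ λ_i = 43 + 31 + 10 = 84.

Step 2 — fraction explained by component i = λ_i / Σ λ:
  PC1: 43/84 = 0.5119
  PC2: 31/84 = 0.369
  PC3: 10/84 = 0.119

Step 3 — cumulative fraction after k components = (λ_1 + ... + λ_k) / Σ λ:
  k = 1: 43/84 = 0.5119
  k = 2: (43 + 31)/84 = 74/84 = 0.881
  k = 3: (43 + 31 + 10)/84 = 84/84 = 1

Summary (fraction, with percent):

explained: PC1 0.5119 (51.19%), PC2 0.369 (36.9%), PC3 0.119 (11.9%);  cumulative: 0.5119, 0.881, 1


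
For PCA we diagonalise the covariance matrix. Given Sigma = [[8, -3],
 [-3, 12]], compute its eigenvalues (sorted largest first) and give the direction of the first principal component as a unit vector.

Step 1 — characteristic polynomial of 2×2 Sigma:
  det(Sigma - λI) = λ² - trace · λ + det = 0.
  trace = 8 + 12 = 20, det = 8·12 - (-3)² = 87.
Step 2 — discriminant:
  Δ = trace² - 4·det = 400 - 348 = 52.
Step 3 — eigenvalues:
  λ = (trace ± √Δ)/2 = (20 ± 7.2111)/2,
  λ_1 = 13.6056,  λ_2 = 6.3944.

Step 4 — unit eigenvector for λ_1: solve (Sigma - λ_1 I)v = 0. First row:
  (8 - 13.6056)·v_x + (-3)·v_y = 0, i.e. (-5.6056)·v_x + (-3)·v_y = 0,
  so v ∝ (b, λ_1 - a) = (-3, 5.6056); multiply by -1 so the first entry is positive: u = (3, -5.6056).
  ||u|| = √((3)² + (-5.6056)²) = √(40.4222) ≈ 6.3578,
  v_1 = u/||u|| ≈ (0.4719, -0.8817) (||v_1|| = 1).

λ_1 = 13.6056,  λ_2 = 6.3944;  v_1 ≈ (0.4719, -0.8817)


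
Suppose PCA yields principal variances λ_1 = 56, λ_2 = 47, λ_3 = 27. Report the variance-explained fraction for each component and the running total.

Step 1 — total variance = trace(Sigma) = Σ λ_i = 56 + 47 + 27 = 130.

Step 2 — fraction explained by component i = λ_i / Σ λ:
  PC1: 56/130 = 0.4308
  PC2: 47/130 = 0.3615
  PC3: 27/130 = 0.2077

Step 3 — cumulative fraction after k components = (λ_1 + ... + λ_k) / Σ λ:
  k = 1: 56/130 = 0.4308
  k = 2: (56 + 47)/130 = 103/130 = 0.7923
  k = 3: (56 + 47 + 27)/130 = 130/130 = 1

Summary (fraction, with percent):

explained: PC1 0.4308 (43.08%), PC2 0.3615 (36.15%), PC3 0.2077 (20.77%);  cumulative: 0.4308, 0.7923, 1


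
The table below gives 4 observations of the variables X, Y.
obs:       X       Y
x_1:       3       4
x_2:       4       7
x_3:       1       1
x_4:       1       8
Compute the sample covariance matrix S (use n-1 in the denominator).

Step 1 — column means:
  mean(X) = (3 + 4 + 1 + 1) / 4 = 9/4 = 2.25
  mean(Y) = (4 + 7 + 1 + 8) / 4 = 20/4 = 5

Step 2 — sample covariance S[i,j] = (1/(n-1)) · Σ_k (x_{k,i} - mean_i) · (x_{k,j} - mean_j), with n-1 = 3.
  S[X,X] = ((0.75)·(0.75) + (1.75)·(1.75) + (-1.25)·(-1.25) + (-1.25)·(-1.25)) / 3 = 6.75/3 = 2.25
  S[X,Y] = ((0.75)·(-1) + (1.75)·(2) + (-1.25)·(-4) + (-1.25)·(3)) / 3 = 4/3 = 1.3333
  S[Y,Y] = ((-1)·(-1) + (2)·(2) + (-4)·(-4) + (3)·(3)) / 3 = 30/3 = 10

S is symmetric (S[j,i] = S[i,j]). Assembling:

S = [[2.25, 1.3333],
 [1.3333, 10]]


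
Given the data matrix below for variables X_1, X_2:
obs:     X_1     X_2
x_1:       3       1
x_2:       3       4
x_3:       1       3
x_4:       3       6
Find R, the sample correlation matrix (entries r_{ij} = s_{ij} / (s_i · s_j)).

Step 1 — column means:
  mean(X_1) = (3 + 3 + 1 + 3) / 4 = 10/4 = 2.5
  mean(X_2) = (1 + 4 + 3 + 6) / 4 = 14/4 = 3.5

Step 2 — sample variances and covariances s[i,j] = (1/(n-1)) · Σ_k (x_{k,i} - mean_i) · (x_{k,j} - mean_j), with n-1 = 3:
  s[X_1,X_1] = ((0.5)·(0.5) + (0.5)·(0.5) + (-1.5)·(-1.5) + (0.5)·(0.5)) / 3 = 3/3 = 1
  s[X_1,X_2] = ((0.5)·(-2.5) + (0.5)·(0.5) + (-1.5)·(-0.5) + (0.5)·(2.5)) / 3 = 1/3 = 0.3333
  s[X_2,X_2] = ((-2.5)·(-2.5) + (0.5)·(0.5) + (-0.5)·(-0.5) + (2.5)·(2.5)) / 3 = 13/3 = 4.3333
  Sample standard deviations s_i = √(s[i,i]):
  s(X_1) = √(1) = 1
  s(X_2) = √(4.3333) = 2.0817

Step 3 — r_{ij} = s_{ij} / (s_i · s_j):
  r[X_1,X_1] = 1 (diagonal).
  r[X_1,X_2] = 0.3333 / (1 · 2.0817) = 0.3333 / 2.0817 = 0.1601
  r[X_2,X_2] = 1 (diagonal).

R is symmetric with unit diagonal. Assembling:

R = [[1, 0.1601],
 [0.1601, 1]]


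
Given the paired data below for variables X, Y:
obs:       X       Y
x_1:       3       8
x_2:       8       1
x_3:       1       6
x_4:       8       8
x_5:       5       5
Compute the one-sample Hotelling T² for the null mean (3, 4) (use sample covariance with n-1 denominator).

Step 1 — sample mean vector:
  mean(X) = (3 + 8 + 1 + 8 + 5) / 5 = 25/5 = 5
  mean(Y) = (8 + 1 + 6 + 8 + 5) / 5 = 28/5 = 5.6
  x̄ = (5, 5.6),  deviation x̄ - mu_0 = (5, 5.6) - (3, 4) = (2, 1.6).

Step 2 — sample covariance matrix, S[i,j] = (1/(n-1)) · Σ_k (x_{k,i} - mean_i) · (x_{k,j} - mean_j), divisor n-1 = 4:
  S[X,X] = ((-2)·(-2) + (3)·(3) + (-4)·(-4) + (3)·(3) + (0)·(0)) / 4 = 38/4 = 9.5
  S[X,Y] = ((-2)·(2.4) + (3)·(-4.6) + (-4)·(0.4) + (3)·(2.4) + (0)·(-0.6)) / 4 = -13/4 = -3.25
  S[Y,Y] = ((2.4)·(2.4) + (-4.6)·(-4.6) + (0.4)·(0.4) + (2.4)·(2.4) + (-0.6)·(-0.6)) / 4 = 33.2/4 = 8.3
  S = [[9.5, -3.25],
 [-3.25, 8.3]].

Step 3 — invert S. det(S) = 9.5·8.3 - (-3.25)² = 68.2875.
  S^{-1} = (1/det) · [[d, -b], [-b, a]] = [[0.1215, 0.0476],
 [0.0476, 0.1391]].

Step 4 — quadratic form (x̄ - mu_0)^T · S^{-1} · (x̄ - mu_0):
  S^{-1} · (x̄ - mu_0) = (0.3192, 0.3178),
  (x̄ - mu_0)^T · [...] = (2)·(0.3192) + (1.6)·(0.3178) = 1.1469.

Step 5 — scale by n: T² = 5 · 1.1469 = 5.7346.

T² ≈ 5.7346


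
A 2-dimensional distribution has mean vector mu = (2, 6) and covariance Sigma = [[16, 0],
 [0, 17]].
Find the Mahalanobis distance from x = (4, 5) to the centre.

Step 1 — centre the observation: (x - mu) = (2, -1).

Step 2 — invert Sigma. det(Sigma) = 16·17 - (0)² = 272.
  Sigma^{-1} = (1/det) · [[d, -b], [-b, a]] = [[0.0625, 0],
 [0, 0.0588]].

Step 3 — form the quadratic (x - mu)^T · Sigma^{-1} · (x - mu):
  Sigma^{-1} · (x - mu) = (0.125, -0.0588).
  (x - mu)^T · [Sigma^{-1} · (x - mu)] = (2)·(0.125) + (-1)·(-0.0588) = 0.3088.

Step 4 — take square root: d = √(0.3088) ≈ 0.5557.

d(x, mu) = √(0.3088) ≈ 0.5557


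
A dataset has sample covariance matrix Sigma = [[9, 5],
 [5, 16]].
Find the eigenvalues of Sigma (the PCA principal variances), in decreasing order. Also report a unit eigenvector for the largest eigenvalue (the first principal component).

Step 1 — characteristic polynomial of 2×2 Sigma:
  det(Sigma - λI) = λ² - trace · λ + det = 0.
  trace = 9 + 16 = 25, det = 9·16 - (5)² = 119.
Step 2 — discriminant:
  Δ = trace² - 4·det = 625 - 476 = 149.
Step 3 — eigenvalues:
  λ = (trace ± √Δ)/2 = (25 ± 12.2066)/2,
  λ_1 = 18.6033,  λ_2 = 6.3967.

Step 4 — unit eigenvector for λ_1: solve (Sigma - λ_1 I)v = 0. First row:
  (9 - 18.6033)·v_x + (5)·v_y = 0, i.e. (-9.6033)·v_x + (5)·v_y = 0,
  so v ∝ (b, λ_1 - a) = (5, 9.6033) = u.
  ||u|| = √((5)² + (9.6033)²) = √(117.2229) ≈ 10.827,
  v_1 = u/||u|| ≈ (0.4618, 0.887) (||v_1|| = 1).

λ_1 = 18.6033,  λ_2 = 6.3967;  v_1 ≈ (0.4618, 0.887)


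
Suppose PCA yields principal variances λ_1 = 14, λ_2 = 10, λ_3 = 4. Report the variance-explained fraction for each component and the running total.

Step 1 — total variance = trace(Sigma) = Σ λ_i = 14 + 10 + 4 = 28.

Step 2 — fraction explained by component i = λ_i / Σ λ:
  PC1: 14/28 = 0.5
  PC2: 10/28 = 0.3571
  PC3: 4/28 = 0.1429

Step 3 — cumulative fraction after k components = (λ_1 + ... + λ_k) / Σ λ:
  k = 1: 14/28 = 0.5
  k = 2: (14 + 10)/28 = 24/28 = 0.8571
  k = 3: (14 + 10 + 4)/28 = 28/28 = 1

Summary (fraction, with percent):

explained: PC1 0.5 (50%), PC2 0.3571 (35.71%), PC3 0.1429 (14.29%);  cumulative: 0.5, 0.8571, 1


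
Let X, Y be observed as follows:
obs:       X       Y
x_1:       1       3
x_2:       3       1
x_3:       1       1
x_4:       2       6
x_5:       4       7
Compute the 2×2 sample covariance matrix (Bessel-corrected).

Step 1 — column means:
  mean(X) = (1 + 3 + 1 + 2 + 4) / 5 = 11/5 = 2.2
  mean(Y) = (3 + 1 + 1 + 6 + 7) / 5 = 18/5 = 3.6

Step 2 — sample covariance S[i,j] = (1/(n-1)) · Σ_k (x_{k,i} - mean_i) · (x_{k,j} - mean_j), with n-1 = 4.
  S[X,X] = ((-1.2)·(-1.2) + (0.8)·(0.8) + (-1.2)·(-1.2) + (-0.2)·(-0.2) + (1.8)·(1.8)) / 4 = 6.8/4 = 1.7
  S[X,Y] = ((-1.2)·(-0.6) + (0.8)·(-2.6) + (-1.2)·(-2.6) + (-0.2)·(2.4) + (1.8)·(3.4)) / 4 = 7.4/4 = 1.85
  S[Y,Y] = ((-0.6)·(-0.6) + (-2.6)·(-2.6) + (-2.6)·(-2.6) + (2.4)·(2.4) + (3.4)·(3.4)) / 4 = 31.2/4 = 7.8

S is symmetric (S[j,i] = S[i,j]). Assembling:

S = [[1.7, 1.85],
 [1.85, 7.8]]


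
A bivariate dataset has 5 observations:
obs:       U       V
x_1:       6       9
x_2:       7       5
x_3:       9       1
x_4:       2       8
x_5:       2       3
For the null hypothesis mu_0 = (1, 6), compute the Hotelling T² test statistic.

Step 1 — sample mean vector:
  mean(U) = (6 + 7 + 9 + 2 + 2) / 5 = 26/5 = 5.2
  mean(V) = (9 + 5 + 1 + 8 + 3) / 5 = 26/5 = 5.2
  x̄ = (5.2, 5.2),  deviation x̄ - mu_0 = (5.2, 5.2) - (1, 6) = (4.2, -0.8).

Step 2 — sample covariance matrix, S[i,j] = (1/(n-1)) · Σ_k (x_{k,i} - mean_i) · (x_{k,j} - mean_j), divisor n-1 = 4:
  S[U,U] = ((0.8)·(0.8) + (1.8)·(1.8) + (3.8)·(3.8) + (-3.2)·(-3.2) + (-3.2)·(-3.2)) / 4 = 38.8/4 = 9.7
  S[U,V] = ((0.8)·(3.8) + (1.8)·(-0.2) + (3.8)·(-4.2) + (-3.2)·(2.8) + (-3.2)·(-2.2)) / 4 = -15.2/4 = -3.8
  S[V,V] = ((3.8)·(3.8) + (-0.2)·(-0.2) + (-4.2)·(-4.2) + (2.8)·(2.8) + (-2.2)·(-2.2)) / 4 = 44.8/4 = 11.2
  S = [[9.7, -3.8],
 [-3.8, 11.2]].

Step 3 — invert S. det(S) = 9.7·11.2 - (-3.8)² = 94.2.
  S^{-1} = (1/det) · [[d, -b], [-b, a]] = [[0.1189, 0.0403],
 [0.0403, 0.103]].

Step 4 — quadratic form (x̄ - mu_0)^T · S^{-1} · (x̄ - mu_0):
  S^{-1} · (x̄ - mu_0) = (0.4671, 0.087),
  (x̄ - mu_0)^T · [...] = (4.2)·(0.4671) + (-0.8)·(0.087) = 1.8921.

Step 5 — scale by n: T² = 5 · 1.8921 = 9.4607.

T² ≈ 9.4607


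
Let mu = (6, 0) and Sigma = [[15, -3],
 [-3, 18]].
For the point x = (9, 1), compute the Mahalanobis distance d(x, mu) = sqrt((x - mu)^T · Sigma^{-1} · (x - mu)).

Step 1 — centre the observation: (x - mu) = (3, 1).

Step 2 — invert Sigma. det(Sigma) = 15·18 - (-3)² = 261.
  Sigma^{-1} = (1/det) · [[d, -b], [-b, a]] = [[0.069, 0.0115],
 [0.0115, 0.0575]].

Step 3 — form the quadratic (x - mu)^T · Sigma^{-1} · (x - mu):
  Sigma^{-1} · (x - mu) = (0.2184, 0.092).
  (x - mu)^T · [Sigma^{-1} · (x - mu)] = (3)·(0.2184) + (1)·(0.092) = 0.7471.

Step 4 — take square root: d = √(0.7471) ≈ 0.8644.

d(x, mu) = √(0.7471) ≈ 0.8644


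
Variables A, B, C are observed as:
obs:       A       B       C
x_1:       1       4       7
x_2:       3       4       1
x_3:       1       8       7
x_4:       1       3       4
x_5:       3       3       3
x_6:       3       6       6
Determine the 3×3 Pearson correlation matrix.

Step 1 — column means:
  mean(A) = (1 + 3 + 1 + 1 + 3 + 3) / 6 = 12/6 = 2
  mean(B) = (4 + 4 + 8 + 3 + 3 + 6) / 6 = 28/6 = 4.6667
  mean(C) = (7 + 1 + 7 + 4 + 3 + 6) / 6 = 28/6 = 4.6667

Step 2 — sample variances and covariances s[i,j] = (1/(n-1)) · Σ_k (x_{k,i} - mean_i) · (x_{k,j} - mean_j), with n-1 = 5:
  s[A,A] = ((-1)·(-1) + (1)·(1) + (-1)·(-1) + (-1)·(-1) + (1)·(1) + (1)·(1)) / 5 = 6/5 = 1.2
  s[A,B] = ((-1)·(-0.6667) + (1)·(-0.6667) + (-1)·(3.3333) + (-1)·(-1.6667) + (1)·(-1.6667) + (1)·(1.3333)) / 5 = -2/5 = -0.4
  s[A,C] = ((-1)·(2.3333) + (1)·(-3.6667) + (-1)·(2.3333) + (-1)·(-0.6667) + (1)·(-1.6667) + (1)·(1.3333)) / 5 = -8/5 = -1.6
  s[B,B] = ((-0.6667)·(-0.6667) + (-0.6667)·(-0.6667) + (3.3333)·(3.3333) + (-1.6667)·(-1.6667) + (-1.6667)·(-1.6667) + (1.3333)·(1.3333)) / 5 = 19.3333/5 = 3.8667
  s[B,C] = ((-0.6667)·(2.3333) + (-0.6667)·(-3.6667) + (3.3333)·(2.3333) + (-1.6667)·(-0.6667) + (-1.6667)·(-1.6667) + (1.3333)·(1.3333)) / 5 = 14.3333/5 = 2.8667
  s[C,C] = ((2.3333)·(2.3333) + (-3.6667)·(-3.6667) + (2.3333)·(2.3333) + (-0.6667)·(-0.6667) + (-1.6667)·(-1.6667) + (1.3333)·(1.3333)) / 5 = 29.3333/5 = 5.8667
  Sample standard deviations s_i = √(s[i,i]):
  s(A) = √(1.2) = 1.0954
  s(B) = √(3.8667) = 1.9664
  s(C) = √(5.8667) = 2.4221

Step 3 — r_{ij} = s_{ij} / (s_i · s_j):
  r[A,A] = 1 (diagonal).
  r[A,B] = -0.4 / (1.0954 · 1.9664) = -0.4 / 2.1541 = -0.1857
  r[A,C] = -1.6 / (1.0954 · 2.4221) = -1.6 / 2.6533 = -0.603
  r[B,B] = 1 (diagonal).
  r[B,C] = 2.8667 / (1.9664 · 2.4221) = 2.8667 / 4.7628 = 0.6019
  r[C,C] = 1 (diagonal).

R is symmetric with unit diagonal. Assembling:

R = [[1, -0.1857, -0.603],
 [-0.1857, 1, 0.6019],
 [-0.603, 0.6019, 1]]


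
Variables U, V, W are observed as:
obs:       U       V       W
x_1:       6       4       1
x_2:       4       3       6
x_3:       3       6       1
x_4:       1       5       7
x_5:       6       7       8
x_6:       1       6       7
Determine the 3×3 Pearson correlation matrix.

Step 1 — column means:
  mean(U) = (6 + 4 + 3 + 1 + 6 + 1) / 6 = 21/6 = 3.5
  mean(V) = (4 + 3 + 6 + 5 + 7 + 6) / 6 = 31/6 = 5.1667
  mean(W) = (1 + 6 + 1 + 7 + 8 + 7) / 6 = 30/6 = 5

Step 2 — sample variances and covariances s[i,j] = (1/(n-1)) · Σ_k (x_{k,i} - mean_i) · (x_{k,j} - mean_j), with n-1 = 5:
  s[U,U] = ((2.5)·(2.5) + (0.5)·(0.5) + (-0.5)·(-0.5) + (-2.5)·(-2.5) + (2.5)·(2.5) + (-2.5)·(-2.5)) / 5 = 25.5/5 = 5.1
  s[U,V] = ((2.5)·(-1.1667) + (0.5)·(-2.1667) + (-0.5)·(0.8333) + (-2.5)·(-0.1667) + (2.5)·(1.8333) + (-2.5)·(0.8333)) / 5 = -1.5/5 = -0.3
  s[U,W] = ((2.5)·(-4) + (0.5)·(1) + (-0.5)·(-4) + (-2.5)·(2) + (2.5)·(3) + (-2.5)·(2)) / 5 = -10/5 = -2
  s[V,V] = ((-1.1667)·(-1.1667) + (-2.1667)·(-2.1667) + (0.8333)·(0.8333) + (-0.1667)·(-0.1667) + (1.8333)·(1.8333) + (0.8333)·(0.8333)) / 5 = 10.8333/5 = 2.1667
  s[V,W] = ((-1.1667)·(-4) + (-2.1667)·(1) + (0.8333)·(-4) + (-0.1667)·(2) + (1.8333)·(3) + (0.8333)·(2)) / 5 = 6/5 = 1.2
  s[W,W] = ((-4)·(-4) + (1)·(1) + (-4)·(-4) + (2)·(2) + (3)·(3) + (2)·(2)) / 5 = 50/5 = 10
  Sample standard deviations s_i = √(s[i,i]):
  s(U) = √(5.1) = 2.2583
  s(V) = √(2.1667) = 1.472
  s(W) = √(10) = 3.1623

Step 3 — r_{ij} = s_{ij} / (s_i · s_j):
  r[U,U] = 1 (diagonal).
  r[U,V] = -0.3 / (2.2583 · 1.472) = -0.3 / 3.3242 = -0.0902
  r[U,W] = -2 / (2.2583 · 3.1623) = -2 / 7.1414 = -0.2801
  r[V,V] = 1 (diagonal).
  r[V,W] = 1.2 / (1.472 · 3.1623) = 1.2 / 4.6547 = 0.2578
  r[W,W] = 1 (diagonal).

R is symmetric with unit diagonal. Assembling:

R = [[1, -0.0902, -0.2801],
 [-0.0902, 1, 0.2578],
 [-0.2801, 0.2578, 1]]


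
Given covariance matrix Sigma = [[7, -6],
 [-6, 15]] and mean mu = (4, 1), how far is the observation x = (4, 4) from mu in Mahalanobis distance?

Step 1 — centre the observation: (x - mu) = (0, 3).

Step 2 — invert Sigma. det(Sigma) = 7·15 - (-6)² = 69.
  Sigma^{-1} = (1/det) · [[d, -b], [-b, a]] = [[0.2174, 0.087],
 [0.087, 0.1014]].

Step 3 — form the quadratic (x - mu)^T · Sigma^{-1} · (x - mu):
  Sigma^{-1} · (x - mu) = (0.2609, 0.3043).
  (x - mu)^T · [Sigma^{-1} · (x - mu)] = (0)·(0.2609) + (3)·(0.3043) = 0.913.

Step 4 — take square root: d = √(0.913) ≈ 0.9555.

d(x, mu) = √(0.913) ≈ 0.9555


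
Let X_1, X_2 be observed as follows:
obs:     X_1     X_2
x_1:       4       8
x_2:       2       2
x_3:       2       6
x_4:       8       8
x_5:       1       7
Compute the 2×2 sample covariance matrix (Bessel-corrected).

Step 1 — column means:
  mean(X_1) = (4 + 2 + 2 + 8 + 1) / 5 = 17/5 = 3.4
  mean(X_2) = (8 + 2 + 6 + 8 + 7) / 5 = 31/5 = 6.2

Step 2 — sample covariance S[i,j] = (1/(n-1)) · Σ_k (x_{k,i} - mean_i) · (x_{k,j} - mean_j), with n-1 = 4.
  S[X_1,X_1] = ((0.6)·(0.6) + (-1.4)·(-1.4) + (-1.4)·(-1.4) + (4.6)·(4.6) + (-2.4)·(-2.4)) / 4 = 31.2/4 = 7.8
  S[X_1,X_2] = ((0.6)·(1.8) + (-1.4)·(-4.2) + (-1.4)·(-0.2) + (4.6)·(1.8) + (-2.4)·(0.8)) / 4 = 13.6/4 = 3.4
  S[X_2,X_2] = ((1.8)·(1.8) + (-4.2)·(-4.2) + (-0.2)·(-0.2) + (1.8)·(1.8) + (0.8)·(0.8)) / 4 = 24.8/4 = 6.2

S is symmetric (S[j,i] = S[i,j]). Assembling:

S = [[7.8, 3.4],
 [3.4, 6.2]]


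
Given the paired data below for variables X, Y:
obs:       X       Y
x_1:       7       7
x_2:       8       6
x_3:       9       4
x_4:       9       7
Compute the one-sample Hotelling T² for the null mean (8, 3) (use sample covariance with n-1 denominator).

Step 1 — sample mean vector:
  mean(X) = (7 + 8 + 9 + 9) / 4 = 33/4 = 8.25
  mean(Y) = (7 + 6 + 4 + 7) / 4 = 24/4 = 6
  x̄ = (8.25, 6),  deviation x̄ - mu_0 = (8.25, 6) - (8, 3) = (0.25, 3).

Step 2 — sample covariance matrix, S[i,j] = (1/(n-1)) · Σ_k (x_{k,i} - mean_i) · (x_{k,j} - mean_j), divisor n-1 = 3:
  S[X,X] = ((-1.25)·(-1.25) + (-0.25)·(-0.25) + (0.75)·(0.75) + (0.75)·(0.75)) / 3 = 2.75/3 = 0.9167
  S[X,Y] = ((-1.25)·(1) + (-0.25)·(0) + (0.75)·(-2) + (0.75)·(1)) / 3 = -2/3 = -0.6667
  S[Y,Y] = ((1)·(1) + (0)·(0) + (-2)·(-2) + (1)·(1)) / 3 = 6/3 = 2
  S = [[0.9167, -0.6667],
 [-0.6667, 2]].

Step 3 — invert S. det(S) = 0.9167·2 - (-0.6667)² = 1.3889.
  S^{-1} = (1/det) · [[d, -b], [-b, a]] = [[1.44, 0.48],
 [0.48, 0.66]].

Step 4 — quadratic form (x̄ - mu_0)^T · S^{-1} · (x̄ - mu_0):
  S^{-1} · (x̄ - mu_0) = (1.8, 2.1),
  (x̄ - mu_0)^T · [...] = (0.25)·(1.8) + (3)·(2.1) = 6.75.

Step 5 — scale by n: T² = 4 · 6.75 = 27.

T² ≈ 27


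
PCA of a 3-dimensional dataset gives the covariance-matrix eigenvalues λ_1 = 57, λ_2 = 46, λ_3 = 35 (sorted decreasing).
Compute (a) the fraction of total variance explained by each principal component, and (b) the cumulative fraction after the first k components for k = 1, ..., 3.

Step 1 — total variance = trace(Sigma) = Σ λ_i = 57 + 46 + 35 = 138.

Step 2 — fraction explained by component i = λ_i / Σ λ:
  PC1: 57/138 = 0.413
  PC2: 46/138 = 0.3333
  PC3: 35/138 = 0.2536

Step 3 — cumulative fraction after k components = (λ_1 + ... + λ_k) / Σ λ:
  k = 1: 57/138 = 0.413
  k = 2: (57 + 46)/138 = 103/138 = 0.7464
  k = 3: (57 + 46 + 35)/138 = 138/138 = 1

Summary (fraction, with percent):

explained: PC1 0.413 (41.3%), PC2 0.3333 (33.33%), PC3 0.2536 (25.36%);  cumulative: 0.413, 0.7464, 1


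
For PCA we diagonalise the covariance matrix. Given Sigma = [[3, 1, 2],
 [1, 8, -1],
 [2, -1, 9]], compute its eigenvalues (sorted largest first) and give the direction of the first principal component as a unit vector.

Step 1 — characteristic polynomial p(λ) = det(λI - Sigma) = λ³ - tr·λ² + c_1·λ - det, where tr = trace, c_1 = sum of the principal 2×2 minors, det = det(Sigma):
  tr = 3 + 8 + 9 = 20,
  c_1 = (3·8 - (1)²) + (3·9 - (2)²) + (8·9 - (-1)²) = 23 + 23 + 71 = 117,
  det = 3·(8·9 - (-1)²) - (1)·((1)·9 - (-1)·(2)) + (2)·((1)·(-1) - 8·(2)) = 3·(71) - (1)·(11) + (2)·(-17) = 168.
  So p(λ) = λ³ - 20λ² + 117λ - 168.
Step 2 — look for an integer root (rational root theorem: any rational root is an integer divisor of 168). Testing λ = 8:
  p(8) = 512 - 1280 + 936 - 168 = 0  ✓
  Dividing out (λ - 8): p(λ) = (λ - 8)(λ² - 12λ + 21).
Step 3 — remaining eigenvalues from the quadratic λ² - 12λ + 21 = 0:
  Δ = 12² - 4·21 = 144 - 84 = 60,  λ = (12 ± √60)/2 = (12 ± 7.746)/2 ≈ 9.873 or 2.127.
  Sorted: λ_1 = 9.873,  λ_2 = 8,  λ_3 = 2.127  (check: sum = 20 = tr ✓).

Step 4 — unit eigenvector for λ_1 ≈ 9.873: v spans the null space of (Sigma - λ_1 I), whose rows are
  r_1 = (-6.873, 1, 2),  r_2 = (1, -1.873, -1),  r_3 = (2, -1, -0.873).
  v is orthogonal to every row, so take v ∝ r_1 × r_2 = ((1)·(-1) - (2)·(-1.873), (2)·(1) - (-6.873)·(-1), (-6.873)·(-1.873) - (1)·(1)) ≈ (2.746, -4.873, 11.873).
  Let u = (2.746, -4.873, 11.873).
  ||u|| = √((2.746)² + (-4.873)² + (11.873)²) = √(172.254) ≈ 13.1246,  v_1 = u/||u|| ≈ (0.2092, -0.3713, 0.9046) (||v_1|| = 1).

λ_1 = 9.873,  λ_2 = 8,  λ_3 = 2.127;  v_1 ≈ (0.2092, -0.3713, 0.9046)
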